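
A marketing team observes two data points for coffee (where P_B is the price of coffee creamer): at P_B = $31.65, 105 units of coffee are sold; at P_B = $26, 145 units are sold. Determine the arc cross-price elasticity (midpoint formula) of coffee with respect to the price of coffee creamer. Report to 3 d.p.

-1.633

ΔQ_A = 145 − 105 = 40; ΔP_B = 26 − 31.65 = -5.65.
Midpoints: Q̄_A = 125.0, P̄_B = 28.82.
ε = (ΔQ_A/Q̄_A)/(ΔP_B/P̄_B) = (40/125.0)/(-5.65/28.82) ≈ -1.633.
ε < 0: coffee and coffee creamer are complements.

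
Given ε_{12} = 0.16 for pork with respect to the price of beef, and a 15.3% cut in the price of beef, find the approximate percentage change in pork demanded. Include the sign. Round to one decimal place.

%ΔQ ≈ ε × %ΔP of beef = 0.16 × (-15.3%) = -2.4%.
Demand for pork falls by about 2.4%.

-2.4%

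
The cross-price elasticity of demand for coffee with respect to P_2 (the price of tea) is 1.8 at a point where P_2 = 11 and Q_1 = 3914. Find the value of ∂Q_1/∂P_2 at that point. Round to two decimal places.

ε = (∂Q_1/∂P_2)·(P_2/Q_1) ⇒ ∂Q_1/∂P_2 = ε·Q_1/P_2 = 1.8 × 3914/11 ≈ 640.47.

640.47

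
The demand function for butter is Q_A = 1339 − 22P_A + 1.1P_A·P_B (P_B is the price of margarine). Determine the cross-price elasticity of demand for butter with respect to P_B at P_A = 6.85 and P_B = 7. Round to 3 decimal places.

At P_A = 6.85 and P_B = 7: Q_A = 1241.045.
∂Q_A/∂P_B = 1.1P_A = 1.1(6.85) = 7.5350.
ε = (∂Q_A/∂P_B)(P_B/Q_A) = 7.5350 × (7/1241.045) ≈ 0.043.
ε > 0: substitutes.

0.043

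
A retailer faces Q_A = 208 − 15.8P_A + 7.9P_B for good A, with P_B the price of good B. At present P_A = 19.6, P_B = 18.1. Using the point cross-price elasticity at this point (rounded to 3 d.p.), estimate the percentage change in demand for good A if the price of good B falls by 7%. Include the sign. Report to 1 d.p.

At P_A = 19.6, P_B = 18.1: Q_A = 41.31.
∂Q_A/∂P_B = 7.9.
ε = (∂Q_A/∂P_B)(P_B/Q_A) = 7.9000 × 18.1/41.31 ≈ 3.461.
%ΔQ_A ≈ ε × %ΔP_B = 3.461 × (-7%) = -24.2%.

-24.2%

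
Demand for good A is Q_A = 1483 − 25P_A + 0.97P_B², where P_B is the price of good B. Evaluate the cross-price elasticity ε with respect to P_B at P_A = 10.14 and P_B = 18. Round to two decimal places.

At P_A = 10.14 and P_B = 18: Q_A = 1543.78.
∂Q_A/∂P_B = 1.94P_B = 1.94(18) = 34.9200.
ε = (∂Q_A/∂P_B)(P_B/Q_A) = 34.9200 × (18/1543.78) ≈ 0.41.

0.41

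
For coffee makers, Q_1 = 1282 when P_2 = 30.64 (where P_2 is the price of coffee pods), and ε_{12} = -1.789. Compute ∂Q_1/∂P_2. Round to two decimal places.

ε = (∂Q_1/∂P_2)·(P_2/Q_1) ⇒ ∂Q_1/∂P_2 = ε·Q_1/P_2 = -1.789 × 1282/30.64 ≈ -74.85.

-74.85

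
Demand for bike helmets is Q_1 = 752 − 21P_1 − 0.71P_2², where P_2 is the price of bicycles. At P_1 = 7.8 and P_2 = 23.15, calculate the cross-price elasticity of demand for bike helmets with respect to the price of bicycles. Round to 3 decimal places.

-3.664

At P_1 = 7.8 and P_2 = 23.15: Q_1 = 207.695.
∂Q_1/∂P_2 = -1.42P_2 = -1.42(23.15) = -32.8730.
ε = (∂Q_1/∂P_2)(P_2/Q_1) = -32.8730 × (23.15/207.695) ≈ -3.664.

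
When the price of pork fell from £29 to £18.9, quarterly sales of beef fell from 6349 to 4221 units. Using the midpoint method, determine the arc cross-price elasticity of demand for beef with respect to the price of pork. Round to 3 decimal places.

0.955

ΔQ_A = 4221 − 6349 = -2128; ΔP_B = 18.9 − 29 = -10.1.
Midpoints: Q̄_A = 5285.0, P̄_B = 23.95.
ε = (ΔQ_A/Q̄_A)/(ΔP_B/P̄_B) = (-2128/5285.0)/(-10.1/23.95) ≈ 0.955.
ε > 0: beef and pork are substitutes.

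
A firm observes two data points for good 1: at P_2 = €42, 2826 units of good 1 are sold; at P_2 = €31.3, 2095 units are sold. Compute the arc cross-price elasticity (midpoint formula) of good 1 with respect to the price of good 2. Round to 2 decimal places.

1.02

ΔQ_1 = 2095 − 2826 = -731; ΔP_2 = 31.3 − 42 = -10.7.
Midpoints: Q̄_1 = 2460.5, P̄_2 = 36.65.
ε = (ΔQ_1/Q̄_1)/(ΔP_2/P̄_2) = (-731/2460.5)/(-10.7/36.65) ≈ 1.02.
ε > 0: good 1 and good 2 are substitutes.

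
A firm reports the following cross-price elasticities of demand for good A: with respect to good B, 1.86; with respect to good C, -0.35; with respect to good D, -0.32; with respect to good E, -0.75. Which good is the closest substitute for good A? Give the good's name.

Substitutes have ε > 0. Among the positive values, 1.86 (good B) is largest.

good B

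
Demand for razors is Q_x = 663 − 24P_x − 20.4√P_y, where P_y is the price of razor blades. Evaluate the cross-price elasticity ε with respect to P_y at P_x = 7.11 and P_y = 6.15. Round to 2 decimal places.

At P_x = 7.11 and P_y = 6.15: Q_x = 441.770.
∂Q_x/∂P_y = -20.4/(2√P_y) = -20.4/(2√6.15) = -4.1130.
ε = (∂Q_x/∂P_y)(P_y/Q_x) = -4.1130 × (6.15/441.770) ≈ -0.06.

-0.06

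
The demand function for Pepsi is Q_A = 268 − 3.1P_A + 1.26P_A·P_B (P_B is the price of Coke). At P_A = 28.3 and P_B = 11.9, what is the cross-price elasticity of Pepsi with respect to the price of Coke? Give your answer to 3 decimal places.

At P_A = 28.3 and P_B = 11.9: Q_A = 604.600.
∂Q_A/∂P_B = 1.26P_A = 1.26(28.3) = 35.6580.
ε = (∂Q_A/∂P_B)(P_B/Q_A) = 35.6580 × (11.9/604.600) ≈ 0.702.

0.702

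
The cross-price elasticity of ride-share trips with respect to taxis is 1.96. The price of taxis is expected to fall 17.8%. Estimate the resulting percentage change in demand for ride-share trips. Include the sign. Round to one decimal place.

%ΔQ ≈ ε × %ΔP of taxis = 1.96 × (-17.8%) = -34.9%.
Demand for ride-share trips falls by about 34.9%.

-34.9%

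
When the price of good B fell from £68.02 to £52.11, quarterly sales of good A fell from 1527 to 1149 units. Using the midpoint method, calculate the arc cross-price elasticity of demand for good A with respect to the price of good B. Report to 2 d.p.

ΔQ_A = 1149 − 1527 = -378; ΔP_B = 52.11 − 68.02 = -15.91.
Midpoints: Q̄_A = 1338.0, P̄_B = 60.06.
ε = (ΔQ_A/Q̄_A)/(ΔP_B/P̄_B) = (-378/1338.0)/(-15.91/60.06) ≈ 1.07.
ε > 0: good A and good B are substitutes.

1.07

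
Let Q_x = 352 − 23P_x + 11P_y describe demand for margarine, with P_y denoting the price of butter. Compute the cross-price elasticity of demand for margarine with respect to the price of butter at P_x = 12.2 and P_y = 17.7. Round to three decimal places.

At P_x = 12.2 and P_y = 17.7: Q_x = 266.1.
∂Q_x/∂P_y = 11.
ε = (∂Q_x/∂P_y)(P_y/Q_x) = 11 × (17.7/266.1) ≈ 0.732.

0.732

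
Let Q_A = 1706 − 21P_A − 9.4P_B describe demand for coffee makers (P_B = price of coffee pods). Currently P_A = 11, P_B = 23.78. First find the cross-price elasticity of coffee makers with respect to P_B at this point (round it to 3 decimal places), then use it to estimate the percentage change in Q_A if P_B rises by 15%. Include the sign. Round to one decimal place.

At P_A = 11, P_B = 23.78: Q_A = 1251.468.
∂Q_A/∂P_B = -9.4.
ε = (∂Q_A/∂P_B)(P_B/Q_A) = -9.4000 × 23.78/1251.468 ≈ -0.179.
%ΔQ_A ≈ ε × %ΔP_B = -0.179 × (15%) = -2.7%.

-2.7%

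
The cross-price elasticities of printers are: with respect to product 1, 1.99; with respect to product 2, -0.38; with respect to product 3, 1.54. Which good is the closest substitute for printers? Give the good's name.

Substitutes have ε > 0. Among the positive values, 1.99 (product 1) is largest.

product 1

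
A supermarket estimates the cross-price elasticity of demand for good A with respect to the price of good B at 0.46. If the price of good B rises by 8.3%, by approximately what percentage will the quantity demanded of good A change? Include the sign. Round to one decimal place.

%ΔQ ≈ ε × %ΔP of good B = 0.46 × (8.3%) = 3.8%.
Demand for good A rises by about 3.8%.

3.8%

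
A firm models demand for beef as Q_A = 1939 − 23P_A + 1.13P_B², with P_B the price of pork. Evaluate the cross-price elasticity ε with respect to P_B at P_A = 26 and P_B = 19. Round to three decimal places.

0.466

At P_A = 26 and P_B = 19: Q_A = 1748.93.
∂Q_A/∂P_B = 2.26P_B = 2.26(19) = 42.9400.
ε = (∂Q_A/∂P_B)(P_B/Q_A) = 42.9400 × (19/1748.93) ≈ 0.466.
ε > 0: substitutes.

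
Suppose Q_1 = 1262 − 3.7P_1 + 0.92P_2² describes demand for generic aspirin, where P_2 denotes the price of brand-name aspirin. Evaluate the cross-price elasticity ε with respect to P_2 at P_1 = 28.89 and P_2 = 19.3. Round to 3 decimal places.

At P_1 = 28.89 and P_2 = 19.3: Q_1 = 1497.798.
∂Q_1/∂P_2 = 1.84P_2 = 1.84(19.3) = 35.5120.
ε = (∂Q_1/∂P_2)(P_2/Q_1) = 35.5120 × (19.3/1497.798) ≈ 0.458.

0.458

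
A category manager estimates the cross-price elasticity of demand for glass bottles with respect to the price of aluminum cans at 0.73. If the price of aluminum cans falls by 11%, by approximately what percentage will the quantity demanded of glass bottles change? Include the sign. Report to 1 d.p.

-8.0%

%ΔQ ≈ ε × %ΔP of aluminum cans = 0.73 × (-11%) = -8.0%.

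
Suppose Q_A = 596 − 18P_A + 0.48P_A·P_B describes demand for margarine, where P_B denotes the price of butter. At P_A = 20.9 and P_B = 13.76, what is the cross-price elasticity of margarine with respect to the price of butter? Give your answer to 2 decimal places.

0.39

At P_A = 20.9 and P_B = 13.76: Q_A = 357.840.
∂Q_A/∂P_B = 0.48P_A = 0.48(20.9) = 10.0320.
ε = (∂Q_A/∂P_B)(P_B/Q_A) = 10.0320 × (13.76/357.840) ≈ 0.39.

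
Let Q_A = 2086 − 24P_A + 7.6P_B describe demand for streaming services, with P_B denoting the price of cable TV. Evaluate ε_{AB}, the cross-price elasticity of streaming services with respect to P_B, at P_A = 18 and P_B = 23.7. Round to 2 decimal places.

0.10

At P_A = 18 and P_B = 23.7: Q_A = 1834.12.
∂Q_A/∂P_B = 7.6.
ε = (∂Q_A/∂P_B)(P_B/Q_A) = 7.6 × (23.7/1834.12) ≈ 0.10.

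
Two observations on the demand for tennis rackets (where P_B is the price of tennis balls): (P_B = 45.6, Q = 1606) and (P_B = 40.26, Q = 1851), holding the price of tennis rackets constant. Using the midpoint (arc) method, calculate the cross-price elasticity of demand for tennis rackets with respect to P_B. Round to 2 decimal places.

-1.14

ΔQ_A = 1851 − 1606 = 245; ΔP_B = 40.26 − 45.6 = -5.34.
Midpoints: Q̄_A = 1728.5, P̄_B = 42.93.
ε = (ΔQ_A/Q̄_A)/(ΔP_B/P̄_B) = (245/1728.5)/(-5.34/42.93) ≈ -1.14.
ε < 0: tennis rackets and tennis balls are complements.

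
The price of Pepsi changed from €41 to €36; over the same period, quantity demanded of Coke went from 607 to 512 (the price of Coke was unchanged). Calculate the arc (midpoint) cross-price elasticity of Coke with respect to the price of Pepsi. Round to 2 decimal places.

1.31

ΔQ_A = 512 − 607 = -95; ΔP_B = 36 − 41 = -5.
Midpoints: Q̄_A = 559.5, P̄_B = 38.50.
ε = (ΔQ_A/Q̄_A)/(ΔP_B/P̄_B) = (-95/559.5)/(-5/38.50) ≈ 1.31.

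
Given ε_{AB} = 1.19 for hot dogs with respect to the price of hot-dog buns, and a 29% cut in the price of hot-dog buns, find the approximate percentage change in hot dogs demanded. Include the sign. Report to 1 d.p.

%ΔQ ≈ ε × %ΔP of hot-dog buns = 1.19 × (-29%) = -34.5%.
Demand for hot dogs falls by about 34.5%.

-34.5%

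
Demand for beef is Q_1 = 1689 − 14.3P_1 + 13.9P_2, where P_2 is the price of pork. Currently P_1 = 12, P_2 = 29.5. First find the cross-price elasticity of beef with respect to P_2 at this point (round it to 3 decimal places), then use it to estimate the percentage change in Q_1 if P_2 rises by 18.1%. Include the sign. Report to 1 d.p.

3.9%

At P_1 = 12, P_2 = 29.5: Q_1 = 1927.45.
∂Q_1/∂P_2 = 13.9.
ε = (∂Q_1/∂P_2)(P_2/Q_1) = 13.9000 × 29.5/1927.45 ≈ 0.213.
%ΔQ_1 ≈ ε × %ΔP_2 = 0.213 × (18.1%) = 3.9%.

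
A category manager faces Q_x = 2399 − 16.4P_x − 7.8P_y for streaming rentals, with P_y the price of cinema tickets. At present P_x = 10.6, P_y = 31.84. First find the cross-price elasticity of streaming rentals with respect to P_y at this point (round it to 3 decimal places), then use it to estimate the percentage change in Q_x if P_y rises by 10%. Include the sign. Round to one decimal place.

-1.3%

At P_x = 10.6, P_y = 31.84: Q_x = 1976.808.
∂Q_x/∂P_y = -7.8.
ε = (∂Q_x/∂P_y)(P_y/Q_x) = -7.8000 × 31.84/1976.808 ≈ -0.126.
%ΔQ_x ≈ ε × %ΔP_y = -0.126 × (10%) = -1.3%.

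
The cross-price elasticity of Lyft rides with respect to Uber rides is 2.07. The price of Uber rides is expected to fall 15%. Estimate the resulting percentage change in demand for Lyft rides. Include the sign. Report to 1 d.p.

-31.1%

%ΔQ ≈ ε × %ΔP of Uber rides = 2.07 × (-15%) = -31.1%.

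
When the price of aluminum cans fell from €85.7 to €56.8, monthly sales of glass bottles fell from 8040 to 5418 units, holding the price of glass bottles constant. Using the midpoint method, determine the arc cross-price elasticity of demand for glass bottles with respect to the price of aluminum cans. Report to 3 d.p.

ΔQ_A = 5418 − 8040 = -2622; ΔP_B = 56.8 − 85.7 = -28.9.
Midpoints: Q̄_A = 6729.0, P̄_B = 71.25.
ε = (ΔQ_A/Q̄_A)/(ΔP_B/P̄_B) = (-2622/6729.0)/(-28.9/71.25) ≈ 0.961.
ε > 0: glass bottles and aluminum cans are substitutes.

0.961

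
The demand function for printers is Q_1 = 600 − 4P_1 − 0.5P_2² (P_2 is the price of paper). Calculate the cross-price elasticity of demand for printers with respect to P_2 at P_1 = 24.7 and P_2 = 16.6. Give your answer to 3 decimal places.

At P_1 = 24.7 and P_2 = 16.6: Q_1 = 363.42.
∂Q_1/∂P_2 = -1P_2 = -1(16.6) = -16.6000.
ε = (∂Q_1/∂P_2)(P_2/Q_1) = -16.6000 × (16.6/363.42) ≈ -0.758.
ε < 0: complements.

-0.758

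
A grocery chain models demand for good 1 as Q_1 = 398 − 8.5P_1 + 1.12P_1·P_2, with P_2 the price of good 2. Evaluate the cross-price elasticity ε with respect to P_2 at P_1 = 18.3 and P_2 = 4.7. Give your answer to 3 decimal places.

At P_1 = 18.3 and P_2 = 4.7: Q_1 = 338.781.
∂Q_1/∂P_2 = 1.12P_1 = 1.12(18.3) = 20.4960.
ε = (∂Q_1/∂P_2)(P_2/Q_1) = 20.4960 × (4.7/338.781) ≈ 0.284.

0.284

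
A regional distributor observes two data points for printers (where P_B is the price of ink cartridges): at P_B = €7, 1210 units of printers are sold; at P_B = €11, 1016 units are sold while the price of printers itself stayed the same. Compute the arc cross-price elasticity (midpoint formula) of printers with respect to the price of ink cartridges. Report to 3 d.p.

ΔQ_A = 1016 − 1210 = -194; ΔP_B = 11 − 7 = 4.
Midpoints: Q̄_A = 1113.0, P̄_B = 9.00.
ε = (ΔQ_A/Q̄_A)/(ΔP_B/P̄_B) = (-194/1113.0)/(4/9.00) ≈ -0.392.
ε < 0: printers and ink cartridges are complements.

-0.392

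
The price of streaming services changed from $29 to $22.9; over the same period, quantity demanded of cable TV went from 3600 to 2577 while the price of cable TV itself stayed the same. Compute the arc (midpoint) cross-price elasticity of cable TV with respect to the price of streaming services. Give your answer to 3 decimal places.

1.409

ΔQ_A = 2577 − 3600 = -1023; ΔP_B = 22.9 − 29 = -6.1.
Midpoints: Q̄_A = 3088.5, P̄_B = 25.95.
ε = (ΔQ_A/Q̄_A)/(ΔP_B/P̄_B) = (-1023/3088.5)/(-6.1/25.95) ≈ 1.409.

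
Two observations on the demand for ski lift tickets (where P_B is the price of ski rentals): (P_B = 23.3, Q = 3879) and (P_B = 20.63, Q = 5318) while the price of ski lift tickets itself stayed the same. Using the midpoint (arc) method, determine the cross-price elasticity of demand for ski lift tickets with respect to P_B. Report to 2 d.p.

ΔQ_A = 5318 − 3879 = 1439; ΔP_B = 20.63 − 23.3 = -2.67.
Midpoints: Q̄_A = 4598.5, P̄_B = 21.96.
ε = (ΔQ_A/Q̄_A)/(ΔP_B/P̄_B) = (1439/4598.5)/(-2.67/21.96) ≈ -2.57.
ε < 0: ski lift tickets and ski rentals are complements.

-2.57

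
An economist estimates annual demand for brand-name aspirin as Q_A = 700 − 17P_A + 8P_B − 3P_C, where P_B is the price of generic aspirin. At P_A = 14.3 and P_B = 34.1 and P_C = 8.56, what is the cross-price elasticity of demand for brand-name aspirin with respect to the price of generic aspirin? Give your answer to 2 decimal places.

0.39

At P_A = 14.3 and P_B = 34.1 and P_C = 8.56: Q_A = 704.02.
∂Q_A/∂P_B = 8.
ε = (∂Q_A/∂P_B)(P_B/Q_A) = 8 × (34.1/704.02) ≈ 0.39.
Since ε > 0, brand-name aspirin and generic aspirin are substitutes.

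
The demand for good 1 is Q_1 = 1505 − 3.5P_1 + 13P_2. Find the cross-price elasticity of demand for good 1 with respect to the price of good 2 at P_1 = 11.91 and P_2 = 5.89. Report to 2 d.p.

At P_1 = 11.91 and P_2 = 5.89: Q_1 = 1539.885.
∂Q_1/∂P_2 = 13.
ε = (∂Q_1/∂P_2)(P_2/Q_1) = 13 × (5.89/1539.885) ≈ 0.05.
Since ε > 0, good 1 and good 2 are substitutes.

0.05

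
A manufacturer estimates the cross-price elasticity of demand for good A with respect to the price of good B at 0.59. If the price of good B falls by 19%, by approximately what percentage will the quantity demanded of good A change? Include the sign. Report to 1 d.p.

%ΔQ ≈ ε × %ΔP of good B = 0.59 × (-19%) = -11.2%.

-11.2%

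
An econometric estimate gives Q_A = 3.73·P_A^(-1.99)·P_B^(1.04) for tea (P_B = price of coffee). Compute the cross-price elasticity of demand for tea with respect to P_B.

In a log-linear (constant-elasticity) demand function, the coefficient on the exponent of P_B is the cross-price elasticity.
ε = 1.04. Positive, so tea and coffee are substitutes.

1.04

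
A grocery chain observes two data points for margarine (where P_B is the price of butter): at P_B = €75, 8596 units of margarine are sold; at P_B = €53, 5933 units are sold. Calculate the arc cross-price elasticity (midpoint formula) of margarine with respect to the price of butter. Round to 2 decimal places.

ΔQ_A = 5933 − 8596 = -2663; ΔP_B = 53 − 75 = -22.
Midpoints: Q̄_A = 7264.5, P̄_B = 64.00.
ε = (ΔQ_A/Q̄_A)/(ΔP_B/P̄_B) = (-2663/7264.5)/(-22/64.00) ≈ 1.07.

1.07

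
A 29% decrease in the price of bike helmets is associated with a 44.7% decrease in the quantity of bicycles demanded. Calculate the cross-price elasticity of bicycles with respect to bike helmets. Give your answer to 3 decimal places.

ε = (%ΔQ of bicycles) / (%ΔP of bike helmets) = (-44.7%) / (-29%) ≈ 1.541.

1.541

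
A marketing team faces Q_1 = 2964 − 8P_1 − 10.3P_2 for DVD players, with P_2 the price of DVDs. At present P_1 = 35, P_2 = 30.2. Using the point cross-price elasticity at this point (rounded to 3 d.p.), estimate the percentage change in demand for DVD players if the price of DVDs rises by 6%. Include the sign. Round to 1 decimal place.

At P_1 = 35, P_2 = 30.2: Q_1 = 2372.94.
∂Q_1/∂P_2 = -10.3.
ε = (∂Q_1/∂P_2)(P_2/Q_1) = -10.3000 × 30.2/2372.94 ≈ -0.131.
%ΔQ_1 ≈ ε × %ΔP_2 = -0.131 × (6%) = -0.8%.

-0.8%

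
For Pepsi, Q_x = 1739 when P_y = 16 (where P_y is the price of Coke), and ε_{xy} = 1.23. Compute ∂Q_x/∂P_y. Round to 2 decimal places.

133.69

ε = (∂Q_x/∂P_y)·(P_y/Q_x) ⇒ ∂Q_x/∂P_y = ε·Q_x/P_y = 1.23 × 1739/16 ≈ 133.69.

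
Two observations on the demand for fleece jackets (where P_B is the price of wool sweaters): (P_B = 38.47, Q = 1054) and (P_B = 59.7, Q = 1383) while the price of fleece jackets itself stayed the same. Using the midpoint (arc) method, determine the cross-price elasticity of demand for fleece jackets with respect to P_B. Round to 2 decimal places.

0.62

ΔQ_A = 1383 − 1054 = 329; ΔP_B = 59.7 − 38.47 = 21.23.
Midpoints: Q̄_A = 1218.5, P̄_B = 49.09.
ε = (ΔQ_A/Q̄_A)/(ΔP_B/P̄_B) = (329/1218.5)/(21.23/49.09) ≈ 0.62.
ε > 0: fleece jackets and wool sweaters are substitutes.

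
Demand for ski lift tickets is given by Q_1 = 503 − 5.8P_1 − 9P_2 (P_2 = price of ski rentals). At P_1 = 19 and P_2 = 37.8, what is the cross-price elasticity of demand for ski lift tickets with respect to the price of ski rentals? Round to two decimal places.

-6.47

At P_1 = 19 and P_2 = 37.8: Q_1 = 52.6.
∂Q_1/∂P_2 = -9.
ε = (∂Q_1/∂P_2)(P_2/Q_1) = -9 × (37.8/52.6) ≈ -6.47.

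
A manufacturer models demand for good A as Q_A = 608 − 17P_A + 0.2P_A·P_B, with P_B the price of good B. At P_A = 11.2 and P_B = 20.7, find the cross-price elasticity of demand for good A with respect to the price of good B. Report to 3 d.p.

0.100

At P_A = 11.2 and P_B = 20.7: Q_A = 463.968.
∂Q_A/∂P_B = 0.2P_A = 0.2(11.2) = 2.2400.
ε = (∂Q_A/∂P_B)(P_B/Q_A) = 2.2400 × (20.7/463.968) ≈ 0.100.
ε > 0: substitutes.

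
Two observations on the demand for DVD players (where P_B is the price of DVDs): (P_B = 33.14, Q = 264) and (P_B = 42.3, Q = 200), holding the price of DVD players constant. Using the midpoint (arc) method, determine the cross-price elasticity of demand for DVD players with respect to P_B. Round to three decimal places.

-1.136

ΔQ_A = 200 − 264 = -64; ΔP_B = 42.3 − 33.14 = 9.16.
Midpoints: Q̄_A = 232.0, P̄_B = 37.72.
ε = (ΔQ_A/Q̄_A)/(ΔP_B/P̄_B) = (-64/232.0)/(9.16/37.72) ≈ -1.136.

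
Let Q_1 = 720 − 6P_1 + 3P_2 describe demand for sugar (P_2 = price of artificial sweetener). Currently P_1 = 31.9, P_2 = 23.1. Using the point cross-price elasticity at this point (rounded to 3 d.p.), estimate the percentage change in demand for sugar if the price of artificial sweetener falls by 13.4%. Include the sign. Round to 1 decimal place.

At P_1 = 31.9, P_2 = 23.1: Q_1 = 597.9.
∂Q_1/∂P_2 = 3.
ε = (∂Q_1/∂P_2)(P_2/Q_1) = 3.0000 × 23.1/597.9 ≈ 0.116.
%ΔQ_1 ≈ ε × %ΔP_2 = 0.116 × (-13.4%) = -1.6%.

-1.6%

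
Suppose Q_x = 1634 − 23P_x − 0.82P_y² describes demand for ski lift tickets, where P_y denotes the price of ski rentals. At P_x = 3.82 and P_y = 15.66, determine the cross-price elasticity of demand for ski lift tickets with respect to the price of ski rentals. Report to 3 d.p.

At P_x = 3.82 and P_y = 15.66: Q_x = 1345.047.
∂Q_x/∂P_y = -1.64P_y = -1.64(15.66) = -25.6824.
ε = (∂Q_x/∂P_y)(P_y/Q_x) = -25.6824 × (15.66/1345.047) ≈ -0.299.
ε < 0: complements.

-0.299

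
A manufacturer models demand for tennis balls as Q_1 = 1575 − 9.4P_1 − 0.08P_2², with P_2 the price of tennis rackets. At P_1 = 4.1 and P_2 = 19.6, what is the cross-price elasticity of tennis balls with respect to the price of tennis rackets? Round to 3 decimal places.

At P_1 = 4.1 and P_2 = 19.6: Q_1 = 1505.727.
∂Q_1/∂P_2 = -0.16P_2 = -0.16(19.6) = -3.1360.
ε = (∂Q_1/∂P_2)(P_2/Q_1) = -3.1360 × (19.6/1505.727) ≈ -0.041.

-0.041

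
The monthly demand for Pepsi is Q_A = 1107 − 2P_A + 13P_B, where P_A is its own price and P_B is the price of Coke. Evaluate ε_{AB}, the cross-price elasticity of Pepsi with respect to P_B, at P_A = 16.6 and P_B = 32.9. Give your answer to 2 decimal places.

0.28

At P_A = 16.6 and P_B = 32.9: Q_A = 1501.5.
∂Q_A/∂P_B = 13.
ε = (∂Q_A/∂P_B)(P_B/Q_A) = 13 × (32.9/1501.5) ≈ 0.28.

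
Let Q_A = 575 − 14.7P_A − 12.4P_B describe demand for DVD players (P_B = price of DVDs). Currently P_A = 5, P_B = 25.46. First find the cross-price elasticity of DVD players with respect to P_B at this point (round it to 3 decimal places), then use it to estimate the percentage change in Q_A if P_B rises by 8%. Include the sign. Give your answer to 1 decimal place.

At P_A = 5, P_B = 25.46: Q_A = 185.796.
∂Q_A/∂P_B = -12.4.
ε = (∂Q_A/∂P_B)(P_B/Q_A) = -12.4000 × 25.46/185.796 ≈ -1.699.
%ΔQ_A ≈ ε × %ΔP_B = -1.699 × (8%) = -13.6%.

-13.6%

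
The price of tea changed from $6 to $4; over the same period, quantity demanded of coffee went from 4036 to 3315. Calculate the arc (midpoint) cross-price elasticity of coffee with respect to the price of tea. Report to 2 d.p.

ΔQ_A = 3315 − 4036 = -721; ΔP_B = 4 − 6 = -2.
Midpoints: Q̄_A = 3675.5, P̄_B = 5.00.
ε = (ΔQ_A/Q̄_A)/(ΔP_B/P̄_B) = (-721/3675.5)/(-2/5.00) ≈ 0.49.
ε > 0: coffee and tea are substitutes.

0.49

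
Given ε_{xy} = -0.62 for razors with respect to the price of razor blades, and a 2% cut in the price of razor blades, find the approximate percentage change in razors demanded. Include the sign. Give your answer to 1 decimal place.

%ΔQ ≈ ε × %ΔP of razor blades = -0.62 × (-2%) = 1.2%.

1.2%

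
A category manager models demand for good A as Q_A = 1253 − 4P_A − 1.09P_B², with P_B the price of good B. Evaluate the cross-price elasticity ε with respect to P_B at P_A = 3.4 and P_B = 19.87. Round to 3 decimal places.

-1.064

At P_A = 3.4 and P_B = 19.87: Q_A = 809.050.
∂Q_A/∂P_B = -2.18P_B = -2.18(19.87) = -43.3166.
ε = (∂Q_A/∂P_B)(P_B/Q_A) = -43.3166 × (19.87/809.050) ≈ -1.064.
ε < 0: complements.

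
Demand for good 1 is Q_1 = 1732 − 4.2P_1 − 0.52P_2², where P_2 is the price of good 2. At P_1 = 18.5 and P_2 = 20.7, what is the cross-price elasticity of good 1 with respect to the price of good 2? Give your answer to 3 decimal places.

At P_1 = 18.5 and P_2 = 20.7: Q_1 = 1431.485.
∂Q_1/∂P_2 = -1.04P_2 = -1.04(20.7) = -21.5280.
ε = (∂Q_1/∂P_2)(P_2/Q_1) = -21.5280 × (20.7/1431.485) ≈ -0.311.

-0.311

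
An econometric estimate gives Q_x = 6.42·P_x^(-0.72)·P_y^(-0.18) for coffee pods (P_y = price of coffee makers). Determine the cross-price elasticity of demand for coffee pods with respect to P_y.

-0.18

In a log-linear (constant-elasticity) demand function, the coefficient on the exponent of P_y is the cross-price elasticity.
ε = -0.18. Negative, so coffee pods and coffee makers are complements.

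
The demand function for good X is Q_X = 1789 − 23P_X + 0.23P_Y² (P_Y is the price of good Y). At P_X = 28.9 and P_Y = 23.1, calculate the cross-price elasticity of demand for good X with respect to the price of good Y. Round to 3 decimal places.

0.197

At P_X = 28.9 and P_Y = 23.1: Q_X = 1247.030.
∂Q_X/∂P_Y = 0.46P_Y = 0.46(23.1) = 10.6260.
ε = (∂Q_X/∂P_Y)(P_Y/Q_X) = 10.6260 × (23.1/1247.030) ≈ 0.197.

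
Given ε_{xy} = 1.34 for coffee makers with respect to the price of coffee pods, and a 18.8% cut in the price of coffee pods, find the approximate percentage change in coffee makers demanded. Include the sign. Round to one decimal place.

-25.2%

%ΔQ ≈ ε × %ΔP of coffee pods = 1.34 × (-18.8%) = -25.2%.
Demand for coffee makers falls by about 25.2%.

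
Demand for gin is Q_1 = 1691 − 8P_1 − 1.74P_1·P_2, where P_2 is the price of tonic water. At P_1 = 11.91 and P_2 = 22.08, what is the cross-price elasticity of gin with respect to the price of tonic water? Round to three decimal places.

-0.402

At P_1 = 11.91 and P_2 = 22.08: Q_1 = 1138.147.
∂Q_1/∂P_2 = -1.74P_1 = -1.74(11.91) = -20.7234.
ε = (∂Q_1/∂P_2)(P_2/Q_1) = -20.7234 × (22.08/1138.147) ≈ -0.402.
ε < 0: complements.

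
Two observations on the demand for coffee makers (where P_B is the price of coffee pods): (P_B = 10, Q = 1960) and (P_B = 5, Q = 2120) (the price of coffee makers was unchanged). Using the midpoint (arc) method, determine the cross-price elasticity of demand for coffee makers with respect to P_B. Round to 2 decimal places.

ΔQ_A = 2120 − 1960 = 160; ΔP_B = 5 − 10 = -5.
Midpoints: Q̄_A = 2040.0, P̄_B = 7.50.
ε = (ΔQ_A/Q̄_A)/(ΔP_B/P̄_B) = (160/2040.0)/(-5/7.50) ≈ -0.12.

-0.12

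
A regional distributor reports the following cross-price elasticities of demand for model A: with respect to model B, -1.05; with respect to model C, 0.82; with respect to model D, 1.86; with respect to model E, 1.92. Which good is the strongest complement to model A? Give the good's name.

model B

Complements have ε < 0. The most negative value is -1.05 (model B).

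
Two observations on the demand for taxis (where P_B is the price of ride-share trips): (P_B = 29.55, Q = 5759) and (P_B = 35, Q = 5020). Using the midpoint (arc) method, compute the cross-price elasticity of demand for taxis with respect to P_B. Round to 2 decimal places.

-0.81

ΔQ_A = 5020 − 5759 = -739; ΔP_B = 35 − 29.55 = 5.45.
Midpoints: Q̄_A = 5389.5, P̄_B = 32.27.
ε = (ΔQ_A/Q̄_A)/(ΔP_B/P̄_B) = (-739/5389.5)/(5.45/32.27) ≈ -0.81.
ε < 0: taxis and ride-share trips are complements.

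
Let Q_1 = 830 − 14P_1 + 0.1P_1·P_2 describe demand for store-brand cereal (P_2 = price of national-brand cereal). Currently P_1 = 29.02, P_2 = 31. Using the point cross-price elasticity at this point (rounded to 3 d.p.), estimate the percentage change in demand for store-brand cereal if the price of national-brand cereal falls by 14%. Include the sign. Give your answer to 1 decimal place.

At P_1 = 29.02, P_2 = 31: Q_1 = 513.682.
∂Q_1/∂P_2 = 0.1P_1 = 2.9020.
ε = (∂Q_1/∂P_2)(P_2/Q_1) = 2.9020 × 31/513.682 ≈ 0.175.
%ΔQ_1 ≈ ε × %ΔP_2 = 0.175 × (-14%) = -2.5%.

-2.5%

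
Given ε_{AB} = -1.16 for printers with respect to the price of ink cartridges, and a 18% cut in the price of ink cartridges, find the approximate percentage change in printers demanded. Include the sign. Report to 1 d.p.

20.9%

%ΔQ ≈ ε × %ΔP of ink cartridges = -1.16 × (-18%) = 20.9%.
Demand for printers rises by about 20.9%.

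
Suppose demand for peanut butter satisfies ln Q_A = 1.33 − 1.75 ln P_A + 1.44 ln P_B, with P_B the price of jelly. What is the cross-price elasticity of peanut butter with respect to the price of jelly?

In a log-linear (constant-elasticity) demand function, the coefficient on ln P_B is the cross-price elasticity.
ε = 1.44. Positive, so peanut butter and jelly are substitutes.

1.44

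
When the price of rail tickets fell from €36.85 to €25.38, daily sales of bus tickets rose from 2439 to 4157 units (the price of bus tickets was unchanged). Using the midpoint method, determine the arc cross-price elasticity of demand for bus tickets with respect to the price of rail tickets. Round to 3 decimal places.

ΔQ_A = 4157 − 2439 = 1718; ΔP_B = 25.38 − 36.85 = -11.47.
Midpoints: Q̄_A = 3298.0, P̄_B = 31.12.
ε = (ΔQ_A/Q̄_A)/(ΔP_B/P̄_B) = (1718/3298.0)/(-11.47/31.12) ≈ -1.413.

-1.413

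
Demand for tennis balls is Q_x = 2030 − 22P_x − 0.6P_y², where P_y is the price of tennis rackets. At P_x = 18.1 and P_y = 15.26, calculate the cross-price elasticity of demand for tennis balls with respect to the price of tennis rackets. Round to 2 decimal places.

At P_x = 18.1 and P_y = 15.26: Q_x = 1492.079.
∂Q_x/∂P_y = -1.2P_y = -1.2(15.26) = -18.3120.
ε = (∂Q_x/∂P_y)(P_y/Q_x) = -18.3120 × (15.26/1492.079) ≈ -0.19.

-0.19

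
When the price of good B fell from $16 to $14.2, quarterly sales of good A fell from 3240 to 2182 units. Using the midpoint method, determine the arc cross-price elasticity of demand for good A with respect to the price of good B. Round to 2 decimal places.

ΔQ_A = 2182 − 3240 = -1058; ΔP_B = 14.2 − 16 = -1.8.
Midpoints: Q̄_A = 2711.0, P̄_B = 15.10.
ε = (ΔQ_A/Q̄_A)/(ΔP_B/P̄_B) = (-1058/2711.0)/(-1.8/15.10) ≈ 3.27.

3.27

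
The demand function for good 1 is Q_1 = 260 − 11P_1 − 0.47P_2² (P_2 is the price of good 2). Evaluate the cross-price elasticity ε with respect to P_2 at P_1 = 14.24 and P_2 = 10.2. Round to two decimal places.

At P_1 = 14.24 and P_2 = 10.2: Q_1 = 54.461.
∂Q_1/∂P_2 = -0.94P_2 = -0.94(10.2) = -9.5880.
ε = (∂Q_1/∂P_2)(P_2/Q_1) = -9.5880 × (10.2/54.461) ≈ -1.80.

-1.80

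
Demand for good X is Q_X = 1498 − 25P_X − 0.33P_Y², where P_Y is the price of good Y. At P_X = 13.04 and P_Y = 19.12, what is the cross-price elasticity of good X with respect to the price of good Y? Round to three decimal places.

-0.229

At P_X = 13.04 and P_Y = 19.12: Q_X = 1051.360.
∂Q_X/∂P_Y = -0.66P_Y = -0.66(19.12) = -12.6192.
ε = (∂Q_X/∂P_Y)(P_Y/Q_X) = -12.6192 × (19.12/1051.360) ≈ -0.229.
ε < 0: complements.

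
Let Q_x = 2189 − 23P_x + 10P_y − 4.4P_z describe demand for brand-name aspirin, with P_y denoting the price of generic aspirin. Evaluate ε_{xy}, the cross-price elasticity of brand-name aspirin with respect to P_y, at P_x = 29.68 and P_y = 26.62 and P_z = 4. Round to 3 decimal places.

0.152

At P_x = 29.68 and P_y = 26.62 and P_z = 4: Q_x = 1754.96.
∂Q_x/∂P_y = 10.
ε = (∂Q_x/∂P_y)(P_y/Q_x) = 10 × (26.62/1754.96) ≈ 0.152.
Since ε > 0, brand-name aspirin and generic aspirin are substitutes.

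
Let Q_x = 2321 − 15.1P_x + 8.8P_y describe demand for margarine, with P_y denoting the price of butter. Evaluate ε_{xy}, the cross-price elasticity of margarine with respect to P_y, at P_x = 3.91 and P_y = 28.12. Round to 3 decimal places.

0.099

At P_x = 3.91 and P_y = 28.12: Q_x = 2509.415.
∂Q_x/∂P_y = 8.8.
ε = (∂Q_x/∂P_y)(P_y/Q_x) = 8.8 × (28.12/2509.415) ≈ 0.099.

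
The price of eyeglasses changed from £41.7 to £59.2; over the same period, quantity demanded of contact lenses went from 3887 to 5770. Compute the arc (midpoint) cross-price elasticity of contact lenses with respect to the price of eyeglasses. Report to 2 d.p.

ΔQ_A = 5770 − 3887 = 1883; ΔP_B = 59.2 − 41.7 = 17.5.
Midpoints: Q̄_A = 4828.5, P̄_B = 50.45.
ε = (ΔQ_A/Q̄_A)/(ΔP_B/P̄_B) = (1883/4828.5)/(17.5/50.45) ≈ 1.12.
ε > 0: contact lenses and eyeglasses are substitutes.

1.12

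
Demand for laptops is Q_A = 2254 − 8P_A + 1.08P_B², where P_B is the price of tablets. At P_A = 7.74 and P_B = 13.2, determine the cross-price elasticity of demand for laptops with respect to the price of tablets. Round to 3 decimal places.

0.158

At P_A = 7.74 and P_B = 13.2: Q_A = 2380.259.
∂Q_A/∂P_B = 2.16P_B = 2.16(13.2) = 28.5120.
ε = (∂Q_A/∂P_B)(P_B/Q_A) = 28.5120 × (13.2/2380.259) ≈ 0.158.
ε > 0: substitutes.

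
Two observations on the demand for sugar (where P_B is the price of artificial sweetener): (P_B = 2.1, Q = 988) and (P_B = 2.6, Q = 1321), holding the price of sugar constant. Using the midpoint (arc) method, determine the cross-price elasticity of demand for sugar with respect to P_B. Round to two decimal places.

ΔQ_A = 1321 − 988 = 333; ΔP_B = 2.6 − 2.1 = 0.5.
Midpoints: Q̄_A = 1154.5, P̄_B = 2.35.
ε = (ΔQ_A/Q̄_A)/(ΔP_B/P̄_B) = (333/1154.5)/(0.5/2.35) ≈ 1.36.

1.36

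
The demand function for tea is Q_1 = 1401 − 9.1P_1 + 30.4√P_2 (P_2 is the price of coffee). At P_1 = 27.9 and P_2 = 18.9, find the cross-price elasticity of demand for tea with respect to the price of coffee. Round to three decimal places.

0.052

At P_1 = 27.9 and P_2 = 18.9: Q_1 = 1279.271.
∂Q_1/∂P_2 = 30.4/(2√P_2) = 30.4/(2√18.9) = 3.4963.
ε = (∂Q_1/∂P_2)(P_2/Q_1) = 3.4963 × (18.9/1279.271) ≈ 0.052.
ε > 0: substitutes.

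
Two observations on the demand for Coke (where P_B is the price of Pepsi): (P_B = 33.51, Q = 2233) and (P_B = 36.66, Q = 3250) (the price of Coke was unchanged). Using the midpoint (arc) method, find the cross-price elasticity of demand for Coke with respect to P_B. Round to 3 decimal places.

ΔQ_A = 3250 − 2233 = 1017; ΔP_B = 36.66 − 33.51 = 3.15.
Midpoints: Q̄_A = 2741.5, P̄_B = 35.08.
ε = (ΔQ_A/Q̄_A)/(ΔP_B/P̄_B) = (1017/2741.5)/(3.15/35.08) ≈ 4.132.
ε > 0: Coke and Pepsi are substitutes.

4.132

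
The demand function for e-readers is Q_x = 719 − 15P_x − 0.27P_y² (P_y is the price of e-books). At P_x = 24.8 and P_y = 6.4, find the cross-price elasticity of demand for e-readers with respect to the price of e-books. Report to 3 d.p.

-0.066

At P_x = 24.8 and P_y = 6.4: Q_x = 335.941.
∂Q_x/∂P_y = -0.54P_y = -0.54(6.4) = -3.4560.
ε = (∂Q_x/∂P_y)(P_y/Q_x) = -3.4560 × (6.4/335.941) ≈ -0.066.
ε < 0: complements.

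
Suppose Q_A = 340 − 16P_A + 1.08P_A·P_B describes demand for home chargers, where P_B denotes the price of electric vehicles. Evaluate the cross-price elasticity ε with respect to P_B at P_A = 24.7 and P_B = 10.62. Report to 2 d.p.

At P_A = 24.7 and P_B = 10.62: Q_A = 228.099.
∂Q_A/∂P_B = 1.08P_A = 1.08(24.7) = 26.6760.
ε = (∂Q_A/∂P_B)(P_B/Q_A) = 26.6760 × (10.62/228.099) ≈ 1.24.
ε > 0: substitutes.

1.24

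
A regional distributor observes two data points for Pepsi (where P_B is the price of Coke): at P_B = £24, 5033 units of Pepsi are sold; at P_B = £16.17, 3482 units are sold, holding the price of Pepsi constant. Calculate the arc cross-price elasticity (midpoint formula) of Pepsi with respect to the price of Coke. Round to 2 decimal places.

0.93

ΔQ_A = 3482 − 5033 = -1551; ΔP_B = 16.17 − 24 = -7.83.
Midpoints: Q̄_A = 4257.5, P̄_B = 20.09.
ε = (ΔQ_A/Q̄_A)/(ΔP_B/P̄_B) = (-1551/4257.5)/(-7.83/20.09) ≈ 0.93.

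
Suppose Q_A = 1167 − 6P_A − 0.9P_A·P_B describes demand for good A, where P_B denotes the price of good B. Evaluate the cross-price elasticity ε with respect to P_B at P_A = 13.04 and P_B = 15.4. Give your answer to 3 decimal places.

At P_A = 13.04 and P_B = 15.4: Q_A = 908.026.
∂Q_A/∂P_B = -0.9P_A = -0.9(13.04) = -11.7360.
ε = (∂Q_A/∂P_B)(P_B/Q_A) = -11.7360 × (15.4/908.026) ≈ -0.199.

-0.199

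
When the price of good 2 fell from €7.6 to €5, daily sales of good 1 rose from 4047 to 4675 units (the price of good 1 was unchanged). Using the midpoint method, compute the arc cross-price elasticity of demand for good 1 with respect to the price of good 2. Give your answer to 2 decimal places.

ΔQ_1 = 4675 − 4047 = 628; ΔP_2 = 5 − 7.6 = -2.6.
Midpoints: Q̄_1 = 4361.0, P̄_2 = 6.30.
ε = (ΔQ_1/Q̄_1)/(ΔP_2/P̄_2) = (628/4361.0)/(-2.6/6.30) ≈ -0.35.

-0.35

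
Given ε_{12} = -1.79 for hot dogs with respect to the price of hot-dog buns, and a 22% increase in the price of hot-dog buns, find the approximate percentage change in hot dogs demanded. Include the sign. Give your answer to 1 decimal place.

-39.4%

%ΔQ ≈ ε × %ΔP of hot-dog buns = -1.79 × (22%) = -39.4%.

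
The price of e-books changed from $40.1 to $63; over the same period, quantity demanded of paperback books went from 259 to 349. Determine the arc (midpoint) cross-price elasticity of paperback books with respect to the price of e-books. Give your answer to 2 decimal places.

0.67

ΔQ_A = 349 − 259 = 90; ΔP_B = 63 − 40.1 = 22.9.
Midpoints: Q̄_A = 304.0, P̄_B = 51.55.
ε = (ΔQ_A/Q̄_A)/(ΔP_B/P̄_B) = (90/304.0)/(22.9/51.55) ≈ 0.67.
ε > 0: paperback books and e-books are substitutes.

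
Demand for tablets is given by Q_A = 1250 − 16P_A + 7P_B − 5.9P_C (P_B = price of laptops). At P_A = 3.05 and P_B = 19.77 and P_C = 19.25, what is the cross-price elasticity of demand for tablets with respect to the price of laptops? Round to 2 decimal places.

At P_A = 3.05 and P_B = 19.77 and P_C = 19.25: Q_A = 1226.015.
∂Q_A/∂P_B = 7.
ε = (∂Q_A/∂P_B)(P_B/Q_A) = 7 × (19.77/1226.015) ≈ 0.11.

0.11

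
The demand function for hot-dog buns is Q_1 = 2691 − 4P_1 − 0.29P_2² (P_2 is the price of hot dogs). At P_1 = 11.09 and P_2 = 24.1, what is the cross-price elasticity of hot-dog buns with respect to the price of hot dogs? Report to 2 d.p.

At P_1 = 11.09 and P_2 = 24.1: Q_1 = 2478.205.
∂Q_1/∂P_2 = -0.58P_2 = -0.58(24.1) = -13.9780.
ε = (∂Q_1/∂P_2)(P_2/Q_1) = -13.9780 × (24.1/2478.205) ≈ -0.14.
ε < 0: complements.

-0.14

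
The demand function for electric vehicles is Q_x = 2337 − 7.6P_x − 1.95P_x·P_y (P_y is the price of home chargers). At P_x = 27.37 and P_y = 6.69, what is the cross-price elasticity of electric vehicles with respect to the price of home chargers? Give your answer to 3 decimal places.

-0.202

At P_x = 27.37 and P_y = 6.69: Q_x = 1771.933.
∂Q_x/∂P_y = -1.95P_x = -1.95(27.37) = -53.3715.
ε = (∂Q_x/∂P_y)(P_y/Q_x) = -53.3715 × (6.69/1771.933) ≈ -0.202.
ε < 0: complements.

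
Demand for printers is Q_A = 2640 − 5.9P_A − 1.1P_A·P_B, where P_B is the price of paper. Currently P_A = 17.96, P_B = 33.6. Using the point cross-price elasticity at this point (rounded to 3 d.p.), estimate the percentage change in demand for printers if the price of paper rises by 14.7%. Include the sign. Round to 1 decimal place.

-5.2%

At P_A = 17.96, P_B = 33.6: Q_A = 1870.234.
∂Q_A/∂P_B = -1.1P_A = -19.7560.
ε = (∂Q_A/∂P_B)(P_B/Q_A) = -19.7560 × 33.6/1870.234 ≈ -0.355.
%ΔQ_A ≈ ε × %ΔP_B = -0.355 × (14.7%) = -5.2%.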